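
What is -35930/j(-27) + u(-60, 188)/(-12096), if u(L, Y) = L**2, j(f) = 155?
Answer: -604399/2604 ≈ -232.10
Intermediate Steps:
-35930/j(-27) + u(-60, 188)/(-12096) = -35930/155 + (-60)**2/(-12096) = -35930*1/155 + 3600*(-1/12096) = -7186/31 - 25/84 = -604399/2604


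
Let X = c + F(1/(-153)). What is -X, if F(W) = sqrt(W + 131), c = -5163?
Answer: 5163 - sqrt(340714)/51 ≈ 5151.6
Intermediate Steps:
F(W) = sqrt(131 + W)
X = -5163 + sqrt(340714)/51 (X = -5163 + sqrt(131 + 1/(-153)) = -5163 + sqrt(131 - 1/153) = -5163 + sqrt(20042/153) = -5163 + sqrt(340714)/51 ≈ -5151.6)
-X = -(-5163 + sqrt(340714)/51) = 5163 - sqrt(340714)/51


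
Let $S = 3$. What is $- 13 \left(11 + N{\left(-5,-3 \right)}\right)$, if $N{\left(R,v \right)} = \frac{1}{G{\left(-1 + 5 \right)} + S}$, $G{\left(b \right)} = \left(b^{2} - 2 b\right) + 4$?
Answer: $- \frac{2158}{15} \approx -143.87$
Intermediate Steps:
$G{\left(b \right)} = 4 + b^{2} - 2 b$
$N{\left(R,v \right)} = \frac{1}{15}$ ($N{\left(R,v \right)} = \frac{1}{\left(4 + \left(-1 + 5\right)^{2} - 2 \left(-1 + 5\right)\right) + 3} = \frac{1}{\left(4 + 4^{2} - 8\right) + 3} = \frac{1}{\left(4 + 16 - 8\right) + 3} = \frac{1}{12 + 3} = \frac{1}{15}$)
$- 13 \left(11 + N{\left(-5,-3 \right)}\right) = - 13 \left(11 + \frac{1}{15}\right) = \left(-13\right) \frac{166}{15} = - \frac{2158}{15}$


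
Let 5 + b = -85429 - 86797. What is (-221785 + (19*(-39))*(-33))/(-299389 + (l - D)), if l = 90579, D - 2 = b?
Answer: 197332/36581 ≈ 5.3944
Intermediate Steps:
b = -172231 (b = -5 + (-85429 - 86797) = -5 - 172226 = -172231)
D = -172229 (D = 2 - 172231 = -172229)
(-221785 + (19*(-39))*(-33))/(-299389 + (l - D)) = (-221785 + (19*(-39))*(-33))/(-299389 + (90579 - 1*(-172229))) = (-221785 - 741*(-33))/(-299389 + (90579 + 172229)) = (-221785 + 24453)/(-299389 + 262808) = -197332/(-36581) = -197332*(-1/36581) = 197332/36581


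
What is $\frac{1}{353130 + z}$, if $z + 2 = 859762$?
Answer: $\frac{1}{1212890} \approx 8.2448 \cdot 10^{-7}$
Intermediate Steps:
$z = 859760$ ($z = -2 + 859762 = 859760$)
$\frac{1}{353130 + z} = \frac{1}{353130 + 859760} = \frac{1}{1212890}$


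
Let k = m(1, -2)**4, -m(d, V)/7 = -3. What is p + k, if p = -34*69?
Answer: 192135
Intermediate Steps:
p = -2346
m(d, V) = 21 (m(d, V) = -7*(-3) = 21)
k = 194481 (k = 21**4 = 194481)
p + k = -2346 + 194481 = 192135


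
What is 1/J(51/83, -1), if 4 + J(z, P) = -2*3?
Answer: -⅒ ≈ -0.10000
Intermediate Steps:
J(z, P) = -10 (J(z, P) = -4 - 2*3 = -4 - 6 = -10)
1/J(51/83, -1) = 1/(-10) = -⅒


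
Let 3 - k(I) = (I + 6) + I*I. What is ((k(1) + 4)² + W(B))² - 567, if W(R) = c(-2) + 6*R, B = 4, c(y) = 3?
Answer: 217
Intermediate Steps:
k(I) = -3 - I - I² (k(I) = 3 - ((I + 6) + I*I) = 3 - ((6 + I) + I²) = 3 - (6 + I + I²) = 3 + (-6 - I - I²) = -3 - I - I²)
W(R) = 3 + 6*R
((k(1) + 4)² + W(B))² - 567 = (((-3 - 1*1 - 1*1²) + 4)² + (3 + 6*4))² - 567 = (((-3 - 1 - 1*1) + 4)² + (3 + 24))² - 567 = (((-3 - 1 - 1) + 4)² + 27)² - 567 = ((-5 + 4)² + 27)² - 567 = ((-1)² + 27)² - 567 = (1 + 27)² - 567 = 28² - 567 = 784 - 567 = 217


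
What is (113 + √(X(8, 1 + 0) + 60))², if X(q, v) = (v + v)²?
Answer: 14641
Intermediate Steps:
X(q, v) = 4*v² (X(q, v) = (2*v)² = 4*v²)
(113 + √(X(8, 1 + 0) + 60))² = (113 + √(4*(1 + 0)² + 60))² = (113 + √(4*1² + 60))² = (113 + √(4*1 + 60))² = (113 + √(4 + 60))² = (113 + √64)² = (113 + 8)² = 121² = 14641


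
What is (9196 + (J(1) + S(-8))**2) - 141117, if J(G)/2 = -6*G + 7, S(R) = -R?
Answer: -131821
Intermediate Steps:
J(G) = 14 - 12*G (J(G) = 2*(-6*G + 7) = 2*(7 - 6*G) = 14 - 12*G)
(9196 + (J(1) + S(-8))**2) - 141117 = (9196 + ((14 - 12*1) - 1*(-8))**2) - 141117 = (9196 + ((14 - 12) + 8)**2) - 141117 = (9196 + (2 + 8)**2) - 141117 = (9196 + 10**2) - 141117 = (9196 + 100) - 141117 = 9296 - 141117 = -131821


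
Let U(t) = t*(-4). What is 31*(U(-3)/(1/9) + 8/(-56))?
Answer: 23405/7 ≈ 3343.6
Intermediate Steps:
U(t) = -4*t
31*(U(-3)/(1/9) + 8/(-56)) = 31*((-4*(-3))/(1/9) + 8/(-56)) = 31*(12/(⅑) + 8*(-1/56)) = 31*(12*9 - ⅐) = 31*(108 - ⅐) = 31*(755/7) = 23405/7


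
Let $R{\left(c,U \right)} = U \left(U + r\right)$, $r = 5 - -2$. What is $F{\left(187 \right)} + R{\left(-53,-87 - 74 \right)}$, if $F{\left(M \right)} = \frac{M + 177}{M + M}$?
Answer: $\frac{4636660}{187} \approx 24795.0$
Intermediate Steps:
$F{\left(M \right)} = \frac{177 + M}{2 M}$
$r = 7$ ($r = 5 + 2 = 7$)
$R{\left(c,U \right)} = U \left(7 + U\right)$ ($R{\left(c,U \right)} = U \left(U + 7\right) = U \left(7 + U\right)$)
$F{\left(187 \right)} + R{\left(-53,-87 - 74 \right)} = \frac{177 + 187}{2 \cdot 187} + \left(-87 - 74\right) \left(7 - 161\right) = \frac{1}{2} \cdot \frac{1}{187} \cdot 364 + \left(-87 - 74\right) \left(7 - 161\right) = \frac{182}{187} - 161 \left(7 - 161\right) = \frac{182}{187} - -24794 = \frac{182}{187} + 24794 = \frac{4636660}{187}$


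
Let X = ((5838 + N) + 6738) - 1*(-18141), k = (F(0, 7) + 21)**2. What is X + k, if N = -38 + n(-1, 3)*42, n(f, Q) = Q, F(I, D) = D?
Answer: 31589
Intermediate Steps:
k = 784 (k = (7 + 21)**2 = 28**2 = 784)
N = 88 (N = -38 + 3*42 = -38 + 126 = 88)
X = 30805 (X = ((5838 + 88) + 6738) - 1*(-18141) = (5926 + 6738) + 18141 = 12664 + 18141 = 30805)
X + k = 30805 + 784 = 31589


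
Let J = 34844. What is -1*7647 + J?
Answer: 27197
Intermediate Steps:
-1*7647 + J = -1*7647 + 34844 = -7647 + 34844 = 27197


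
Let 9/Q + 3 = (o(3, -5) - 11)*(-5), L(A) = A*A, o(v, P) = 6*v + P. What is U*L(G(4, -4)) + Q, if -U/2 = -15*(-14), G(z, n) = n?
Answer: -87369/13 ≈ -6720.7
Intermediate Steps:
o(v, P) = P + 6*v
L(A) = A**2
Q = -9/13 (Q = 9/(-3 + ((-5 + 6*3) - 11)*(-5)) = 9/(-3 + ((-5 + 18) - 11)*(-5)) = 9/(-3 + (13 - 11)*(-5)) = 9/(-3 + 2*(-5)) = 9/(-3 - 10) = 9/(-13) = 9*(-1/13) = -9/13 ≈ -0.69231)
U = -420 (U = -(-30)*(-14) = -2*210 = -420)
U*L(G(4, -4)) + Q = -420*(-4)**2 - 9/13 = -420*16 - 9/13 = -6720 - 9/13 = -87369/13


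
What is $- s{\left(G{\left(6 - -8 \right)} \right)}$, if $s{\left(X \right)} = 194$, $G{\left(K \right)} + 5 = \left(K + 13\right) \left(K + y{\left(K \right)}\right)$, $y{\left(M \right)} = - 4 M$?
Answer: $-194$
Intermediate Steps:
$G{\left(K \right)} = -5 - 3 K \left(13 + K\right)$ ($G{\left(K \right)} = -5 + \left(K + 13\right) \left(K - 4 K\right) = -5 + \left(13 + K\right) \left(- 3 K\right) = -5 - 3 K \left(13 + K\right)$)
$- s{\left(G{\left(6 - -8 \right)} \right)} = \left(-1\right) 194 = -194$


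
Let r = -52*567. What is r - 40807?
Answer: -70291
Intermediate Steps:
r = -29484
r - 40807 = -29484 - 40807 = -70291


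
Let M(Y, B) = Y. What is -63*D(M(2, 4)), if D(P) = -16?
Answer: 1008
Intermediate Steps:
-63*D(M(2, 4)) = -63*(-16) = 1008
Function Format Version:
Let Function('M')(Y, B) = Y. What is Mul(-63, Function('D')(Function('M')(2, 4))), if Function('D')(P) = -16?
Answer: 1008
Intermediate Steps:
Mul(-63, Function('D')(Function('M')(2, 4))) = Mul(-63, -16) = 1008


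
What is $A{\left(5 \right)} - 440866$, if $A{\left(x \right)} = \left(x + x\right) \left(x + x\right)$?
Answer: $-440766$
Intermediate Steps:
$A{\left(x \right)} = 4 x^{2}$ ($A{\left(x \right)} = 2 x 2 x = 4 x^{2}$)
$A{\left(5 \right)} - 440866 = 4 \cdot 5^{2} - 440866 = 4 \cdot 25 - 440866 = 100 - 440866 = -440766$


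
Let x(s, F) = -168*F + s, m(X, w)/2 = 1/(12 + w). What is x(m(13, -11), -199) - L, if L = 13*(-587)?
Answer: 41065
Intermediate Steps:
m(X, w) = 2/(12 + w)
x(s, F) = s - 168*F
L = -7631
x(m(13, -11), -199) - L = (2/(12 - 11) - 168*(-199)) - 1*(-7631) = (2/1 + 33432) + 7631 = (2*1 + 33432) + 7631 = (2 + 33432) + 7631 = 33434 + 7631 = 41065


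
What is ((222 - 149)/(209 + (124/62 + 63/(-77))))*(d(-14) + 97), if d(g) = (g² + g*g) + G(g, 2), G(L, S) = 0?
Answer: 392667/2312 ≈ 169.84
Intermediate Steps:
d(g) = 2*g² (d(g) = (g² + g*g) + 0 = (g² + g²) + 0 = 2*g² + 0 = 2*g²)
((222 - 149)/(209 + (124/62 + 63/(-77))))*(d(-14) + 97) = ((222 - 149)/(209 + (124/62 + 63/(-77))))*(2*(-14)² + 97) = (73/(209 + (124*(1/62) + 63*(-1/77))))*(2*196 + 97) = (73/(209 + (2 - 9/11)))*(392 + 97) = (73/(209 + 13/11))*489 = (73/(2312/11))*489 = (73*(11/2312))*489 = (803/2312)*489 = 392667/2312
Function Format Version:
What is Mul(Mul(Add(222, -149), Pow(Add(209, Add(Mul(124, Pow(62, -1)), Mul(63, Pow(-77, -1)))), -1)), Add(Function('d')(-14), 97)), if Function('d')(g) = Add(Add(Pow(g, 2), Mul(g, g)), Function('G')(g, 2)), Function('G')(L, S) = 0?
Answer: Rational(392667, 2312) ≈ 169.84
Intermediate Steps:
Function('d')(g) = Mul(2, Pow(g, 2)) (Function('d')(g) = Add(Add(Pow(g, 2), Mul(g, g)), 0) = Add(Add(Pow(g, 2), Pow(g, 2)), 0) = Add(Mul(2, Pow(g, 2)), 0) = Mul(2, Pow(g, 2)))
Mul(Mul(Add(222, -149), Pow(Add(209, Add(Mul(124, Pow(62, -1)), Mul(63, Pow(-77, -1)))), -1)), Add(Function('d')(-14), 97)) = Mul(Mul(Add(222, -149), Pow(Add(209, Add(Mul(124, Pow(62, -1)), Mul(63, Pow(-77, -1)))), -1)), Add(Mul(2, Pow(-14, 2)), 97)) = Mul(Mul(73, Pow(Add(209, Add(Mul(124, Rational(1, 62)), Mul(63, Rational(-1, 77)))), -1)), Add(Mul(2, 196), 97)) = Mul(Mul(73, Pow(Add(209, Add(2, Rational(-9, 11))), -1)), Add(392, 97)) = Mul(Mul(73, Pow(Add(209, Rational(13, 11)), -1)), 489) = Mul(Mul(73, Pow(Rational(2312, 11), -1)), 489) = Mul(Mul(73, Rational(11, 2312)), 489) = Mul(Rational(803, 2312), 489) = Rational(392667, 2312)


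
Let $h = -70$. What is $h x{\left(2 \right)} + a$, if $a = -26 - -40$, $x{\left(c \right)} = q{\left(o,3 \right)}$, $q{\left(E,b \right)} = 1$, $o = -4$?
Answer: $-56$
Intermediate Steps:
$x{\left(c \right)} = 1$
$a = 14$ ($a = -26 + 40 = 14$)
$h x{\left(2 \right)} + a = \left(-70\right) 1 + 14 = -70 + 14 = -56$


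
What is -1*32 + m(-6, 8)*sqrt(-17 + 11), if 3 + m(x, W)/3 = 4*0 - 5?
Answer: -32 - 24*I*sqrt(6) ≈ -32.0 - 58.788*I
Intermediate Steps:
m(x, W) = -24 (m(x, W) = -9 + 3*(4*0 - 5) = -9 + 3*(0 - 5) = -9 + 3*(-5) = -9 - 15 = -24)
-1*32 + m(-6, 8)*sqrt(-17 + 11) = -1*32 - 24*sqrt(-17 + 11) = -32 - 24*I*sqrt(6)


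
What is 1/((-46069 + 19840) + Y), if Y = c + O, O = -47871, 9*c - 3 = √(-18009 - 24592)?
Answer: -6002073/444751651210 - 9*I*√42601/444751651210 ≈ -1.3495e-5 - 4.1767e-9*I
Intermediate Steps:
c = ⅓ + I*√42601/9 (c = ⅓ + √(-18009 - 24592)/9 = ⅓ + √(-42601)/9 = ⅓ + (I*√42601)/9 = ⅓ + I*√42601/9 ≈ 0.33333 + 22.933*I)
Y = -143612/3 + I*√42601/9 (Y = (⅓ + I*√42601/9) - 47871 = -143612/3 + I*√42601/9 ≈ -47871.0 + 22.933*I)
1/((-46069 + 19840) + Y) = 1/((-46069 + 19840) + (-143612/3 + I*√42601/9)) = 1/(-26229 + (-143612/3 + I*√42601/9)) = 1/(-222299/3 + I*√42601/9)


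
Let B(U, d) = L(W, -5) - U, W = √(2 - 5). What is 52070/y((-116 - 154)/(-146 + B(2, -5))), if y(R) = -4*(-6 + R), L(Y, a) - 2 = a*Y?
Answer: 385864735/123312 - 1952625*I*√3/41104 ≈ 3129.2 - 82.28*I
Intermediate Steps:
W = I*√3 (W = √(-3) = I*√3 ≈ 1.732*I)
L(Y, a) = 2 + Y*a (L(Y, a) = 2 + a*Y = 2 + Y*a)
B(U, d) = 2 - U - 5*I*√3 (B(U, d) = (2 + (I*√3)*(-5)) - U = (2 - 5*I*√3) - U = 2 - U - 5*I*√3)
y(R) = 24 - 4*R
52070/y((-116 - 154)/(-146 + B(2, -5))) = 52070/(24 - 4*(-116 - 154)/(-146 + (2 - 1*2 - 5*I*√3))) = 52070/(24 - (-1080)/(-146 + (2 - 2 - 5*I*√3))) = 52070/(24 - (-1080)/(-146 - 5*I*√3)) = 52070/(24 + 1080/(-146 - 5*I*√3))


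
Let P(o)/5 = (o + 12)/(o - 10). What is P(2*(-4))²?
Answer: 100/81 ≈ 1.2346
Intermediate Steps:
P(o) = 5*(12 + o)/(-10 + o) (P(o) = 5*((o + 12)/(o - 10)) = 5*((12 + o)/(-10 + o)) = 5*(12 + o)/(-10 + o))
P(2*(-4))² = (5*(12 + 2*(-4))/(-10 + 2*(-4)))² = (5*(12 - 8)/(-10 - 8))² = (5*4/(-18))² = (5*(-1/18)*4)² = (-10/9)² = 100/81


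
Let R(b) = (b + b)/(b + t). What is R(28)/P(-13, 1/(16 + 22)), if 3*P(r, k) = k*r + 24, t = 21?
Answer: 912/6293 ≈ 0.14492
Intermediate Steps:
P(r, k) = 8 + k*r/3 (P(r, k) = (k*r + 24)/3 = (24 + k*r)/3 = 8 + k*r/3)
R(b) = 2*b/(21 + b) (R(b) = (b + b)/(b + 21) = (2*b)/(21 + b) = 2*b/(21 + b))
R(28)/P(-13, 1/(16 + 22)) = (2*28/(21 + 28))/(8 + (⅓)*(-13)/(16 + 22)) = (2*28/49)/(8 + (⅓)*(-13)/38) = (2*28*(1/49))/(8 + (⅓)*(1/38)*(-13)) = 8/(7*(8 - 13/114)) = 8/(7*(899/114)) = (8/7)*(114/899) = 912/6293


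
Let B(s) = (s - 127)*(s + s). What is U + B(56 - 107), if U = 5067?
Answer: 23223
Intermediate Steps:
B(s) = 2*s*(-127 + s) (B(s) = (-127 + s)*(2*s) = 2*s*(-127 + s))
U + B(56 - 107) = 5067 + 2*(56 - 107)*(-127 + (56 - 107)) = 5067 + 2*(-51)*(-127 - 51) = 5067 + 2*(-51)*(-178) = 5067 + 18156 = 23223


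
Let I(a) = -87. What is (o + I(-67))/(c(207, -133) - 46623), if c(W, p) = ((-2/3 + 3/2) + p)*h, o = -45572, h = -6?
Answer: 45659/45830 ≈ 0.99627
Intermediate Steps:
c(W, p) = -5 - 6*p (c(W, p) = ((-2/3 + 3/2) + p)*(-6) = ((-2*⅓ + 3*(½)) + p)*(-6) = ((-⅔ + 3/2) + p)*(-6) = (⅚ + p)*(-6) = -5 - 6*p)
(o + I(-67))/(c(207, -133) - 46623) = (-45572 - 87)/((-5 - 6*(-133)) - 46623) = -45659/((-5 + 798) - 46623) = -45659/(793 - 46623) = -45659/(-45830) = -45659*(-1/45830) = 45659/45830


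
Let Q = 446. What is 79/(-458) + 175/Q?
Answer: 11229/51067 ≈ 0.21989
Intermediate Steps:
79/(-458) + 175/Q = 79/(-458) + 175/446 = 79*(-1/458) + 175*(1/446) = -79/458 + 175/446 = 11229/51067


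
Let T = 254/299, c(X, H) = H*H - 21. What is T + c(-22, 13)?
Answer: 44506/299 ≈ 148.85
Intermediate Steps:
c(X, H) = -21 + H² (c(X, H) = H² - 21 = -21 + H²)
T = 254/299 (T = 254*(1/299) = 254/299 ≈ 0.84950)
T + c(-22, 13) = 254/299 + (-21 + 13²) = 254/299 + (-21 + 169) = 254/299 + 148 = 44506/299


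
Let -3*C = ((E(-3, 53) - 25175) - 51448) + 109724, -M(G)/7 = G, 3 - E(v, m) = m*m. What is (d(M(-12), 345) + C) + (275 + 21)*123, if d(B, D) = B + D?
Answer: 80216/3 ≈ 26739.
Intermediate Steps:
E(v, m) = 3 - m**2 (E(v, m) = 3 - m*m = 3 - m**2)
M(G) = -7*G
C = -30295/3 (C = -((((3 - 1*53**2) - 25175) - 51448) + 109724)/3 = -((((3 - 1*2809) - 25175) - 51448) + 109724)/3 = -((((3 - 2809) - 25175) - 51448) + 109724)/3 = -(((-2806 - 25175) - 51448) + 109724)/3 = -((-27981 - 51448) + 109724)/3 = -(-79429 + 109724)/3 = -1/3*30295 = -30295/3 ≈ -10098.)
(d(M(-12), 345) + C) + (275 + 21)*123 = ((-7*(-12) + 345) - 30295/3) + (275 + 21)*123 = ((84 + 345) - 30295/3) + 296*123 = (429 - 30295/3) + 36408 = -29008/3 + 36408 = 80216/3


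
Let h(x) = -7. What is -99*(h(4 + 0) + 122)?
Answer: -11385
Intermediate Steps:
-99*(h(4 + 0) + 122) = -99*(-7 + 122) = -99*115 = -11385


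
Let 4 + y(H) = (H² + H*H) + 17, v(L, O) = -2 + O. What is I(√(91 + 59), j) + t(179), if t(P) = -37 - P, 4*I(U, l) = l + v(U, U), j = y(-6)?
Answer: -781/4 + 5*√6/4 ≈ -192.19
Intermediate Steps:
y(H) = 13 + 2*H² (y(H) = -4 + ((H² + H*H) + 17) = -4 + ((H² + H²) + 17) = -4 + (2*H² + 17) = -4 + (17 + 2*H²) = 13 + 2*H²)
j = 85 (j = 13 + 2*(-6)² = 13 + 2*36 = 13 + 72 = 85)
I(U, l) = -½ + U/4 + l/4 (I(U, l) = (l + (-2 + U))/4 = (-2 + U + l)/4 = -½ + U/4 + l/4)
I(√(91 + 59), j) + t(179) = (-½ + √(91 + 59)/4 + (¼)*85) + (-37 - 1*179) = (-½ + √150/4 + 85/4) + (-37 - 179) = (-½ + (5*√6)/4 + 85/4) - 216 = (-½ + 5*√6/4 + 85/4) - 216 = (83/4 + 5*√6/4) - 216 = -781/4 + 5*√6/4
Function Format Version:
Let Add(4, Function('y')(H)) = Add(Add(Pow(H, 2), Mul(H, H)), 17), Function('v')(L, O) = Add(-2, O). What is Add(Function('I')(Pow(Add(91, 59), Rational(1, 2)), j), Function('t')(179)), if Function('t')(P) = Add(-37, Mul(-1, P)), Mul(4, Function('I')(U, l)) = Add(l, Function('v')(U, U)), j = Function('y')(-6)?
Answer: Add(Rational(-781, 4), Mul(Rational(5, 4), Pow(6, Rational(1, 2)))) ≈ -192.19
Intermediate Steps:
Function('y')(H) = Add(13, Mul(2, Pow(H, 2))) (Function('y')(H) = Add(-4, Add(Add(Pow(H, 2), Mul(H, H)), 17)) = Add(-4, Add(Add(Pow(H, 2), Pow(H, 2)), 17)) = Add(-4, Add(Mul(2, Pow(H, 2)), 17)) = Add(-4, Add(17, Mul(2, Pow(H, 2)))) = Add(13, Mul(2, Pow(H, 2))))
j = 85 (j = Add(13, Mul(2, Pow(-6, 2))) = Add(13, Mul(2, 36)) = Add(13, 72) = 85)
Function('I')(U, l) = Add(Rational(-1, 2), Mul(Rational(1, 4), U), Mul(Rational(1, 4), l)) (Function('I')(U, l) = Mul(Rational(1, 4), Add(l, Add(-2, U))) = Mul(Rational(1, 4), Add(-2, U, l)) = Add(Rational(-1, 2), Mul(Rational(1, 4), U), Mul(Rational(1, 4), l)))
Add(Function('I')(Pow(Add(91, 59), Rational(1, 2)), j), Function('t')(179)) = Add(Add(Rational(-1, 2), Mul(Rational(1, 4), Pow(Add(91, 59), Rational(1, 2))), Mul(Rational(1, 4), 85)), Add(-37, Mul(-1, 179))) = Add(Add(Rational(-1, 2), Mul(Rational(1, 4), Pow(150, Rational(1, 2))), Rational(85, 4)), Add(-37, -179)) = Add(Add(Rational(-1, 2), Mul(Rational(1, 4), Mul(5, Pow(6, Rational(1, 2)))), Rational(85, 4)), -216) = Add(Add(Rational(-1, 2), Mul(Rational(5, 4), Pow(6, Rational(1, 2))), Rational(85, 4)), -216) = Add(Add(Rational(83, 4), Mul(Rational(5, 4), Pow(6, Rational(1, 2)))), -216) = Add(Rational(-781, 4), Mul(Rational(5, 4), Pow(6, Rational(1, 2))))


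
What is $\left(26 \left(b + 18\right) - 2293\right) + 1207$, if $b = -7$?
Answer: $-800$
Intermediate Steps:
$\left(26 \left(b + 18\right) - 2293\right) + 1207 = \left(26 \left(-7 + 18\right) - 2293\right) + 1207 = \left(26 \cdot 11 - 2293\right) + 1207 = \left(286 - 2293\right) + 1207 = -2007 + 1207 = -800$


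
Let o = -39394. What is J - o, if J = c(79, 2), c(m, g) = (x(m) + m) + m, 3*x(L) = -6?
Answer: 39550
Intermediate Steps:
x(L) = -2 (x(L) = (1/3)*(-6) = -2)
c(m, g) = -2 + 2*m (c(m, g) = (-2 + m) + m = -2 + 2*m)
J = 156 (J = -2 + 2*79 = -2 + 158 = 156)
J - o = 156 - 1*(-39394) = 156 + 39394 = 39550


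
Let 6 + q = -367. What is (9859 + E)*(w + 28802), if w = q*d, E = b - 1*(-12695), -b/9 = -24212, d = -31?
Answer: 9706248630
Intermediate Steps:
b = 217908 (b = -9*(-24212) = 217908)
q = -373 (q = -6 - 367 = -373)
E = 230603 (E = 217908 - 1*(-12695) = 217908 + 12695 = 230603)
w = 11563 (w = -373*(-31) = 11563)
(9859 + E)*(w + 28802) = (9859 + 230603)*(11563 + 28802) = 240462*40365 = 9706248630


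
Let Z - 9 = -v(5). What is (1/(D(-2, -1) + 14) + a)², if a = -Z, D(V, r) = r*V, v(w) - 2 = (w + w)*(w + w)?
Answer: 2217121/256 ≈ 8660.6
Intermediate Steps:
v(w) = 2 + 4*w² (v(w) = 2 + (w + w)*(w + w) = 2 + (2*w)*(2*w) = 2 + 4*w²)
D(V, r) = V*r
Z = -93 (Z = 9 - (2 + 4*5²) = 9 - (2 + 4*25) = 9 - (2 + 100) = 9 - 1*102 = 9 - 102 = -93)
a = 93 (a = -1*(-93) = 93)
(1/(D(-2, -1) + 14) + a)² = (1/(-2*(-1) + 14) + 93)² = (1/(2 + 14) + 93)² = (1/16 + 93)² = (1489/16)² = 2217121/256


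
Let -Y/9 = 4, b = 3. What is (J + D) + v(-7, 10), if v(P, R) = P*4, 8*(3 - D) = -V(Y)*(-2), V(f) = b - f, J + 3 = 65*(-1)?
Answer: -411/4 ≈ -102.75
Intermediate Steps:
J = -68 (J = -3 + 65*(-1) = -3 - 65 = -68)
Y = -36 (Y = -9*4 = -36)
V(f) = 3 - f
D = -27/4 (D = 3 - (-(3 - 1*(-36)))*(-2)/8 = 3 - (-(3 + 36))*(-2)/8 = 3 - (-1*39)*(-2)/8 = 3 - (-39)*(-2)/8 = 3 - 1/8*78 = 3 - 39/4 = -27/4 ≈ -6.7500)
v(P, R) = 4*P
(J + D) + v(-7, 10) = (-68 - 27/4) + 4*(-7) = -299/4 - 28 = -411/4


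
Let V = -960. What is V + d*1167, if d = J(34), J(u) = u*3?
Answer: 118074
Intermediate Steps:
J(u) = 3*u
d = 102 (d = 3*34 = 102)
V + d*1167 = -960 + 102*1167 = -960 + 119034 = 118074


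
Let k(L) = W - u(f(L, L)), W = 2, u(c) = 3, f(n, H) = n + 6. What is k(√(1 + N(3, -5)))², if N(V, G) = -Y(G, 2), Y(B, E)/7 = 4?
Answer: 1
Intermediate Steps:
Y(B, E) = 28 (Y(B, E) = 7*4 = 28)
f(n, H) = 6 + n
N(V, G) = -28 (N(V, G) = -1*28 = -28)
k(L) = -1 (k(L) = 2 - 1*3 = 2 - 3 = -1)
k(√(1 + N(3, -5)))² = (-1)² = 1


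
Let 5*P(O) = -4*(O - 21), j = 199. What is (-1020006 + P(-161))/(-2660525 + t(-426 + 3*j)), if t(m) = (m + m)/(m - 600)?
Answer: 729200186/1902275945 ≈ 0.38333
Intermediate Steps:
t(m) = 2*m/(-600 + m) (t(m) = (2*m)/(-600 + m) = 2*m/(-600 + m))
P(O) = 84/5 - 4*O/5 (P(O) = (-4*(O - 21))/5 = (-4*(-21 + O))/5 = (84 - 4*O)/5 = 84/5 - 4*O/5)
(-1020006 + P(-161))/(-2660525 + t(-426 + 3*j)) = (-1020006 + (84/5 - ⅘*(-161)))/(-2660525 + 2*(-426 + 3*199)/(-600 + (-426 + 3*199))) = (-1020006 + (84/5 + 644/5))/(-2660525 + 2*(-426 + 597)/(-600 + (-426 + 597))) = (-1020006 + 728/5)/(-2660525 + 2*171/(-600 + 171)) = -5099302/(5*(-2660525 + 2*171/(-429))) = -5099302/(5*(-2660525 + 2*171*(-1/429))) = -5099302/(5*(-2660525 - 114/143)) = -5099302/(5*(-380455189/143)) = -5099302/5*(-143/380455189) = 729200186/1902275945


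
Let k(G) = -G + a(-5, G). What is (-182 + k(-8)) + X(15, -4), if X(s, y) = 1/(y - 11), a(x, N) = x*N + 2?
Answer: -1981/15 ≈ -132.07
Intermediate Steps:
a(x, N) = 2 + N*x (a(x, N) = N*x + 2 = 2 + N*x)
k(G) = 2 - 6*G (k(G) = -G + (2 + G*(-5)) = -G + (2 - 5*G) = 2 - 6*G)
X(s, y) = 1/(-11 + y)
(-182 + k(-8)) + X(15, -4) = (-182 + (2 - 6*(-8))) + 1/(-11 - 4) = (-182 + (2 + 48)) + 1/(-15) = (-182 + 50) - 1/15 = -132 - 1/15 = -1981/15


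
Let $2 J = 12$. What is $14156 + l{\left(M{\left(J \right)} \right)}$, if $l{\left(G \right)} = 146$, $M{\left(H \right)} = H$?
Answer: $14302$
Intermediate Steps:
$J = 6$ ($J = \frac{1}{2} \cdot 12 = 6$)
$14156 + l{\left(M{\left(J \right)} \right)} = 14156 + 146 = 14302$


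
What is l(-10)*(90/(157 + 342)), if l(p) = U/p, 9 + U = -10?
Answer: 171/499 ≈ 0.34269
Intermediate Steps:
U = -19 (U = -9 - 10 = -19)
l(p) = -19/p
l(-10)*(90/(157 + 342)) = (-19/(-10))*(90/(157 + 342)) = (-19*(-⅒))*(90/499) = 19*(90*(1/499))/10 = (19/10)*(90/499) = 171/499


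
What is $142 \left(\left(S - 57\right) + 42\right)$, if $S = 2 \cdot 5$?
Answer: $-710$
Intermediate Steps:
$S = 10$
$142 \left(\left(S - 57\right) + 42\right) = 142 \left(\left(10 - 57\right) + 42\right) = 142 \left(-47 + 42\right) = 142 \left(-5\right) = -710$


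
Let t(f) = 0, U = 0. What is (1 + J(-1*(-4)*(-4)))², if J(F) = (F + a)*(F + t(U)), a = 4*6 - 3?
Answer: 6241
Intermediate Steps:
a = 21 (a = 24 - 3 = 21)
J(F) = F*(21 + F) (J(F) = (F + 21)*(F + 0) = (21 + F)*F = F*(21 + F))
(1 + J(-1*(-4)*(-4)))² = (1 + (-1*(-4)*(-4))*(21 - 1*(-4)*(-4)))² = (1 + (4*(-4))*(21 + 4*(-4)))² = (1 - 16*(21 - 16))² = (1 - 16*5)² = (1 - 80)² = (-79)² = 6241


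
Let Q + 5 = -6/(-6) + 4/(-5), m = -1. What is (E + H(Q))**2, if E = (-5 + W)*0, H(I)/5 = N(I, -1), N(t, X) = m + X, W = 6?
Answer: 100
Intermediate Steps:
N(t, X) = -1 + X
Q = -24/5 (Q = -5 + (-6/(-6) + 4/(-5)) = -5 + (-6*(-1/6) + 4*(-1/5)) = -5 + (1 - 4/5) = -5 + 1/5 = -24/5 ≈ -4.8000)
H(I) = -10 (H(I) = 5*(-1 - 1) = 5*(-2) = -10)
E = 0 (E = (-5 + 6)*0 = 1*0 = 0)
(E + H(Q))**2 = (0 - 10)**2 = (-10)**2 = 100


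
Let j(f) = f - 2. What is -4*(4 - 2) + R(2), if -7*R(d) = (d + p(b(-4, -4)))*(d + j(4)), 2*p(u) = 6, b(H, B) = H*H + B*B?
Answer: -76/7 ≈ -10.857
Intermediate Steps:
b(H, B) = B² + H² (b(H, B) = H² + B² = B² + H²)
p(u) = 3 (p(u) = (½)*6 = 3)
j(f) = -2 + f
R(d) = -(2 + d)*(3 + d)/7 (R(d) = -(d + 3)*(d + (-2 + 4))/7 = -(3 + d)*(d + 2)/7 = -(3 + d)*(2 + d)/7 = -(2 + d)*(3 + d)/7)
-4*(4 - 2) + R(2) = -4*(4 - 2) + (-6/7 - 5/7*2 - ⅐*2²) = -4*2 + (-6/7 - 10/7 - ⅐*4) = -8 + (-6/7 - 10/7 - 4/7) = -8 - 20/7 = -76/7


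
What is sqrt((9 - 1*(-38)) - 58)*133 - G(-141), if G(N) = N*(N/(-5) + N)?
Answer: -79524/5 + 133*I*sqrt(11) ≈ -15905.0 + 441.11*I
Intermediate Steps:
G(N) = 4*N**2/5 (G(N) = N*(N*(-1/5) + N) = N*(-N/5 + N) = N*(4*N/5) = 4*N**2/5)
sqrt((9 - 1*(-38)) - 58)*133 - G(-141) = sqrt((9 - 1*(-38)) - 58)*133 - 4*(-141)**2/5 = sqrt((9 + 38) - 58)*133 - 4*19881/5 = sqrt(47 - 58)*133 - 1*79524/5 = sqrt(-11)*133 - 79524/5 = (I*sqrt(11))*133 - 79524/5 = 133*I*sqrt(11) - 79524/5 = -79524/5 + 133*I*sqrt(11)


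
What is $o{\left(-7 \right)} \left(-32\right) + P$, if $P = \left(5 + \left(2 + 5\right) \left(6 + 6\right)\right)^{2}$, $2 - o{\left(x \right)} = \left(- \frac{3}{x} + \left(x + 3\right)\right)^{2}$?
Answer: $\frac{404993}{49} \approx 8265.2$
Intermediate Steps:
$o{\left(x \right)} = 2 - \left(3 + x - \frac{3}{x}\right)^{2}$ ($o{\left(x \right)} = 2 - \left(- \frac{3}{x} + \left(x + 3\right)\right)^{2} = 2 - \left(- \frac{3}{x} + \left(3 + x\right)\right)^{2} = 2 - \left(3 + x - \frac{3}{x}\right)^{2}$)
$P = 7921$ ($P = \left(5 + 7 \cdot 12\right)^{2} = \left(5 + 84\right)^{2} = 89^{2} = 7921$)
$o{\left(-7 \right)} \left(-32\right) + P = \left(2 - \frac{\left(-3 + \left(-7\right)^{2} + 3 \left(-7\right)\right)^{2}}{49}\right) \left(-32\right) + 7921 = \left(2 - \frac{\left(-3 + 49 - 21\right)^{2}}{49}\right) \left(-32\right) + 7921 = \left(2 - \frac{25^{2}}{49}\right) \left(-32\right) + 7921 = \left(2 - \frac{1}{49} \cdot 625\right) \left(-32\right) + 7921 = \left(2 - \frac{625}{49}\right) \left(-32\right) + 7921 = \left(- \frac{527}{49}\right) \left(-32\right) + 7921 = \frac{16864}{49} + 7921 = \frac{404993}{49}$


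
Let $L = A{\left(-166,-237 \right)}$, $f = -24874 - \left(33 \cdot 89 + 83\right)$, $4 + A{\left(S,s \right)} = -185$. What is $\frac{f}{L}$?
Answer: $\frac{9298}{63} \approx 147.59$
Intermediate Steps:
$A{\left(S,s \right)} = -189$ ($A{\left(S,s \right)} = -4 - 185 = -189$)
$f = -27894$ ($f = -24874 - \left(2937 + 83\right) = -24874 - 3020 = -27894$)
$L = -189$
$\frac{f}{L} = - \frac{27894}{-189} = \left(-27894\right) \left(- \frac{1}{189}\right) = \frac{9298}{63}$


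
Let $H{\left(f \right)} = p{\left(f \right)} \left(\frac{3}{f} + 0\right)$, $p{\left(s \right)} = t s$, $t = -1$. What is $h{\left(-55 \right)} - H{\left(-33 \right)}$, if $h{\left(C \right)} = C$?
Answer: $-52$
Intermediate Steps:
$p{\left(s \right)} = - s$
$H{\left(f \right)} = -3$ ($H{\left(f \right)} = - f \left(\frac{3}{f} + 0\right) = - f \frac{3}{f} = -3$)
$h{\left(-55 \right)} - H{\left(-33 \right)} = -55 - -3 = -55 + 3 = -52$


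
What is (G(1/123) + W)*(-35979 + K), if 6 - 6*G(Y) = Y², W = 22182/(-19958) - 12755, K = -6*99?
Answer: 140854940553515327/301944582 ≈ 4.6649e+8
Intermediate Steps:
K = -594
W = -127293236/9979 (W = 22182*(-1/19958) - 12755 = -11091/9979 - 12755 = -127293236/9979 ≈ -12756.)
G(Y) = 1 - Y²/6
(G(1/123) + W)*(-35979 + K) = ((1 - (1/123)²/6) - 127293236/9979)*(-35979 - 594) = ((1 - (1/123)²/6) - 127293236/9979)*(-36573) = ((1 - ⅙*1/15129) - 127293236/9979)*(-36573) = ((1 - 1/90774) - 127293236/9979)*(-36573) = (90773/90774 - 127293236/9979)*(-36573) = -11554010380897/905833746*(-36573) = 140854940553515327/301944582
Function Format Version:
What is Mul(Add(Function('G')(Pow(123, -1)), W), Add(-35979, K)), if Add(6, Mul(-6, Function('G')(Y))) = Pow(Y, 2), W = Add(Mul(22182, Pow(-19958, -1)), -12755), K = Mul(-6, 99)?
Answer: Rational(140854940553515327, 301944582) ≈ 4.6649e+8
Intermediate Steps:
K = -594
W = Rational(-127293236, 9979) (W = Add(Mul(22182, Rational(-1, 19958)), -12755) = Add(Rational(-11091, 9979), -12755) = Rational(-127293236, 9979) ≈ -12756.)
Function('G')(Y) = Add(1, Mul(Rational(-1, 6), Pow(Y, 2)))
Mul(Add(Function('G')(Pow(123, -1)), W), Add(-35979, K)) = Mul(Add(Add(1, Mul(Rational(-1, 6), Pow(Pow(123, -1), 2))), Rational(-127293236, 9979)), Add(-35979, -594)) = Mul(Add(Add(1, Mul(Rational(-1, 6), Pow(Rational(1, 123), 2))), Rational(-127293236, 9979)), -36573) = Mul(Add(Add(1, Mul(Rational(-1, 6), Rational(1, 15129))), Rational(-127293236, 9979)), -36573) = Mul(Add(Add(1, Rational(-1, 90774)), Rational(-127293236, 9979)), -36573) = Mul(Add(Rational(90773, 90774), Rational(-127293236, 9979)), -36573) = Mul(Rational(-11554010380897, 905833746), -36573) = Rational(140854940553515327, 301944582)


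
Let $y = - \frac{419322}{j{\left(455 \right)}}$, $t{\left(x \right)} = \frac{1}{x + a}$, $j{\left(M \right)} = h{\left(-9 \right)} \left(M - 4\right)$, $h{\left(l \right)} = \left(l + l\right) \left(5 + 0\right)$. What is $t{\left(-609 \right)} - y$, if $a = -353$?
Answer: $- \frac{67238059}{6507930} \approx -10.332$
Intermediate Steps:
$h{\left(l \right)} = 10 l$ ($h{\left(l \right)} = 2 l 5 = 10 l$)
$j{\left(M \right)} = 360 - 90 M$ ($j{\left(M \right)} = 10 \left(-9\right) \left(M - 4\right) = - 90 \left(-4 + M\right) = 360 - 90 M$)
$t{\left(x \right)} = \frac{1}{-353 + x}$ ($t{\left(x \right)} = \frac{1}{x - 353} = \frac{1}{-353 + x}$)
$y = \frac{69887}{6765}$ ($y = - \frac{419322}{360 - 40950} = - \frac{419322}{-40590} = \left(-419322\right) \left(- \frac{1}{40590}\right) = \frac{69887}{6765} \approx 10.331$)
$t{\left(-609 \right)} - y = \frac{1}{-353 - 609} - \frac{69887}{6765} = \frac{1}{-962} - \frac{69887}{6765} = - \frac{1}{962} - \frac{69887}{6765} = - \frac{67238059}{6507930}$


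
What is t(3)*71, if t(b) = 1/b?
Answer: 71/3 ≈ 23.667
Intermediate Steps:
t(3)*71 = 71/3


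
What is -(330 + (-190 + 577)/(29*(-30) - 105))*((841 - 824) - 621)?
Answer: 64701084/325 ≈ 1.9908e+5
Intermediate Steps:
-(330 + (-190 + 577)/(29*(-30) - 105))*((841 - 824) - 621) = -(330 + 387/(-870 - 105))*(17 - 621) = -(330 + 387/(-975))*(-604) = -(330 + 387*(-1/975))*(-604) = -(330 - 129/325)*(-604) = -107121*(-604)/325 = -1*(-64701084/325) = 64701084/325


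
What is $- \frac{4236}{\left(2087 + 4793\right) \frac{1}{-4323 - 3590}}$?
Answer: $\frac{8379867}{1720} \approx 4872.0$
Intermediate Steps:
$- \frac{4236}{\left(2087 + 4793\right) \frac{1}{-4323 - 3590}} = - \frac{4236}{6880 \frac{1}{-7913}} = - \frac{4236}{6880 \left(- \frac{1}{7913}\right)} = - \frac{4236}{- \frac{6880}{7913}} = \left(-4236\right) \left(- \frac{7913}{6880}\right) = \frac{8379867}{1720}$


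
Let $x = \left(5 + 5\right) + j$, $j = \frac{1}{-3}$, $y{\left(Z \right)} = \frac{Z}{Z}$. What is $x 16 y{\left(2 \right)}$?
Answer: $\frac{464}{3} \approx 154.67$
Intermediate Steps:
$y{\left(Z \right)} = 1$
$j = - \frac{1}{3} \approx -0.33333$
$x = \frac{29}{3}$ ($x = \left(5 + 5\right) - \frac{1}{3} = 10 - \frac{1}{3} = \frac{29}{3} \approx 9.6667$)
$x 16 y{\left(2 \right)} = \frac{29}{3} \cdot 16 \cdot 1 = \frac{464}{3} \cdot 1 = \frac{464}{3}$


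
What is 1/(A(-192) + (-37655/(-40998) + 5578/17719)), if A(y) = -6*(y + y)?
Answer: 726443562/1674621862637 ≈ 0.00043380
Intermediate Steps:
A(y) = -12*y
1/(A(-192) + (-37655/(-40998) + 5578/17719)) = 1/(-12*(-192) + (-37655/(-40998) + 5578/17719)) = 1/(2304 + (-37655*(-1/40998) + 5578*(1/17719))) = 1/(2304 + (37655/40998 + 5578/17719)) = 1/(2304 + 895895789/726443562) = 1/(1674621862637/726443562) = 726443562/1674621862637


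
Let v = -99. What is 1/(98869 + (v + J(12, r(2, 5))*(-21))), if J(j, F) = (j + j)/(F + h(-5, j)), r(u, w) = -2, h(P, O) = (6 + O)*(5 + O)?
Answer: 38/3753197 ≈ 1.0125e-5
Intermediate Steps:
h(P, O) = (5 + O)*(6 + O)
J(j, F) = 2*j/(30 + F + j² + 11*j) (J(j, F) = (j + j)/(F + (30 + j² + 11*j)) = (2*j)/(30 + F + j² + 11*j) = 2*j/(30 + F + j² + 11*j))
1/(98869 + (v + J(12, r(2, 5))*(-21))) = 1/(98869 + (-99 + (2*12/(30 - 2 + 12² + 11*12))*(-21))) = 1/(98869 + (-99 + (2*12/(30 - 2 + 144 + 132))*(-21))) = 1/(98869 + (-99 + (2*12/304)*(-21))) = 1/(98869 + (-99 + (2*12*(1/304))*(-21))) = 1/(98869 + (-99 + (3/38)*(-21))) = 1/(98869 + (-99 - 63/38)) = 1/(98869 - 3825/38) = 1/(3753197/38) = 38/3753197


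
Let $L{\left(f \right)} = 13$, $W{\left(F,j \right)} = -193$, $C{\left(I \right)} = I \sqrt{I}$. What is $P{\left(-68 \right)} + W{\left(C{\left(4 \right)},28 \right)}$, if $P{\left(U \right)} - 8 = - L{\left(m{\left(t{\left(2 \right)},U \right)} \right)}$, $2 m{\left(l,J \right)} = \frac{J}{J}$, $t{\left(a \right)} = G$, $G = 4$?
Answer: $-198$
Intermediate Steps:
$t{\left(a \right)} = 4$
$m{\left(l,J \right)} = \frac{1}{2}$ ($m{\left(l,J \right)} = \frac{J \frac{1}{J}}{2} = \frac{1}{2} \cdot 1 = \frac{1}{2}$)
$C{\left(I \right)} = I^{\frac{3}{2}}$
$P{\left(U \right)} = -5$ ($P{\left(U \right)} = 8 - 13 = -5$)
$P{\left(-68 \right)} + W{\left(C{\left(4 \right)},28 \right)} = -5 - 193 = -198$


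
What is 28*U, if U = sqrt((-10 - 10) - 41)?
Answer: 28*I*sqrt(61) ≈ 218.69*I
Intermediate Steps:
U = I*sqrt(61) (U = sqrt(-20 - 41) = sqrt(-61) = I*sqrt(61) ≈ 7.8102*I)
28*U = 28*(I*sqrt(61)) = 28*I*sqrt(61)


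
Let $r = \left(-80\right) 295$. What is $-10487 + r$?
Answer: $-34087$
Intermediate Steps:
$r = -23600$
$-10487 + r = -10487 - 23600 = -34087$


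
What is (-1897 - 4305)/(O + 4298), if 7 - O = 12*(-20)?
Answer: -6202/4545 ≈ -1.3646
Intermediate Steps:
O = 247 (O = 7 - 12*(-20) = 7 - 1*(-240) = 7 + 240 = 247)
(-1897 - 4305)/(O + 4298) = (-1897 - 4305)/(247 + 4298) = -6202/4545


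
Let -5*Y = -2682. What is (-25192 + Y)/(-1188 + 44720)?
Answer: -61639/108830 ≈ -0.56638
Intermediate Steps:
Y = 2682/5 (Y = -⅕*(-2682) = 2682/5 ≈ 536.40)
(-25192 + Y)/(-1188 + 44720) = (-25192 + 2682/5)/(-1188 + 44720) = -123278/5/43532 = -123278/5*1/43532 = -61639/108830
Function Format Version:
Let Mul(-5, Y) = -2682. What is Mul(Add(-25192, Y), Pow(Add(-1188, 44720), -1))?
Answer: Rational(-61639, 108830) ≈ -0.56638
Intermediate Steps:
Y = Rational(2682, 5) (Y = Mul(Rational(-1, 5), -2682) = Rational(2682, 5) ≈ 536.40)
Mul(Add(-25192, Y), Pow(Add(-1188, 44720), -1)) = Mul(Add(-25192, Rational(2682, 5)), Pow(Add(-1188, 44720), -1)) = Mul(Rational(-123278, 5), Pow(43532, -1)) = Mul(Rational(-123278, 5), Rational(1, 43532)) = Rational(-61639, 108830)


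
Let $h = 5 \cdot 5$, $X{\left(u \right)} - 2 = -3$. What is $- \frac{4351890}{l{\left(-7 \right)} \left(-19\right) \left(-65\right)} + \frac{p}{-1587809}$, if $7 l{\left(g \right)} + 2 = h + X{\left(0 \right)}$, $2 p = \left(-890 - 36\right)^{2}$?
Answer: $- \frac{4838143957453}{4314077053} \approx -1121.5$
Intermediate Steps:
$X{\left(u \right)} = -1$ ($X{\left(u \right)} = 2 - 3 = -1$)
$h = 25$
$p = 428738$ ($p = \frac{\left(-890 - 36\right)^{2}}{2} = \frac{\left(-926\right)^{2}}{2} = \frac{1}{2} \cdot 857476 = 428738$)
$l{\left(g \right)} = \frac{22}{7}$ ($l{\left(g \right)} = - \frac{2}{7} + \frac{25 - 1}{7} = - \frac{2}{7} + \frac{1}{7} \cdot 24 = - \frac{2}{7} + \frac{24}{7} = \frac{22}{7}$)
$- \frac{4351890}{l{\left(-7 \right)} \left(-19\right) \left(-65\right)} + \frac{p}{-1587809} = - \frac{4351890}{\frac{22}{7} \left(-19\right) \left(-65\right)} + \frac{428738}{-1587809} = - \frac{4351890}{\left(- \frac{418}{7}\right) \left(-65\right)} + 428738 \left(- \frac{1}{1587809}\right) = - \frac{4351890}{\frac{27170}{7}} - \frac{428738}{1587809} = \left(-4351890\right) \frac{7}{27170} - \frac{428738}{1587809} = - \frac{3046323}{2717} - \frac{428738}{1587809} = - \frac{4838143957453}{4314077053}$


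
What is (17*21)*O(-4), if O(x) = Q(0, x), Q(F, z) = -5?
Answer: -1785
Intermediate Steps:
O(x) = -5
(17*21)*O(-4) = (17*21)*(-5) = 357*(-5) = -1785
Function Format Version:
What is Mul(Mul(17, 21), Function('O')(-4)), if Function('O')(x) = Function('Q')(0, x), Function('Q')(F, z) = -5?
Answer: -1785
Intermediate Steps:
Function('O')(x) = -5
Mul(Mul(17, 21), Function('O')(-4)) = Mul(Mul(17, 21), -5) = Mul(357, -5) = -1785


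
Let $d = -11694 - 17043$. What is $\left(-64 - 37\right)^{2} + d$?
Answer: $-18536$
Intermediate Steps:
$d = -28737$
$\left(-64 - 37\right)^{2} + d = \left(-64 - 37\right)^{2} - 28737 = \left(-101\right)^{2} - 28737 = 10201 - 28737 = -18536$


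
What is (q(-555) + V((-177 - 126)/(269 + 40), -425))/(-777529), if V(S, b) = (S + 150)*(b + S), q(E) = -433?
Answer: 678046421/8248805161 ≈ 0.082199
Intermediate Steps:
V(S, b) = (150 + S)*(S + b)
(q(-555) + V((-177 - 126)/(269 + 40), -425))/(-777529) = (-433 + (((-177 - 126)/(269 + 40))**2 + 150*((-177 - 126)/(269 + 40)) + 150*(-425) + ((-177 - 126)/(269 + 40))*(-425)))/(-777529) = (-433 + ((-303/309)**2 + 150*(-303/309) - 63750 - 303/309*(-425)))*(-1/777529) = (-433 + ((-303*1/309)**2 + 150*(-303*1/309) - 63750 - 303*1/309*(-425)))*(-1/777529) = (-433 + ((-101/103)**2 + 150*(-101/103) - 63750 - 101/103*(-425)))*(-1/777529) = (-433 + (10201/10609 - 15150/103 - 63750 + 42925/103))*(-1/777529) = (-433 - 673452724/10609)*(-1/777529) = -678046421/10609*(-1/777529) = 678046421/8248805161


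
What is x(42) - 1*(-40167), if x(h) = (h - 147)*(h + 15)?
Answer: 34182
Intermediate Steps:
x(h) = (-147 + h)*(15 + h)
x(42) - 1*(-40167) = (-2205 + 42² - 132*42) - 1*(-40167) = (-2205 + 1764 - 5544) + 40167 = -5985 + 40167 = 34182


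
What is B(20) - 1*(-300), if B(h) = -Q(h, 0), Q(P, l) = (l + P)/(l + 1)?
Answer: 280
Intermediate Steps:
Q(P, l) = (P + l)/(1 + l)
B(h) = -h (B(h) = -(h + 0)/(1 + 0) = -h/1 = -h)
B(20) - 1*(-300) = -1*20 - 1*(-300) = -20 + 300 = 280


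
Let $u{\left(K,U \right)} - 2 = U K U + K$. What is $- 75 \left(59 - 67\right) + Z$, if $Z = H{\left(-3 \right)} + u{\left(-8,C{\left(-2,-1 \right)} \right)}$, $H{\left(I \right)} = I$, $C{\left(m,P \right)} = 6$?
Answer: $303$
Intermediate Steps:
$u{\left(K,U \right)} = 2 + K + K U^{2}$ ($u{\left(K,U \right)} = 2 + \left(U K U + K\right) = 2 + \left(K U U + K\right) = 2 + \left(K U^{2} + K\right) = 2 + \left(K + K U^{2}\right) = 2 + K + K U^{2}$)
$Z = -297$ ($Z = -3 - \left(6 + 288\right) = -3 - 294 = -297$)
$- 75 \left(59 - 67\right) + Z = - 75 \left(59 - 67\right) - 297 = \left(-75\right) \left(-8\right) - 297 = 600 - 297 = 303$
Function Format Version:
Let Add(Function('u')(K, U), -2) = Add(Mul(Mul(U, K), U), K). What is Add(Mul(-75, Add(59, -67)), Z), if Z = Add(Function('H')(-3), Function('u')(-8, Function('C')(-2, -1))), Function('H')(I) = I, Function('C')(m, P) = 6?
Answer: 303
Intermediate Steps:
Function('u')(K, U) = Add(2, K, Mul(K, Pow(U, 2))) (Function('u')(K, U) = Add(2, Add(Mul(Mul(U, K), U), K)) = Add(2, Add(Mul(Mul(K, U), U), K)) = Add(2, Add(Mul(K, Pow(U, 2)), K)) = Add(2, Add(K, Mul(K, Pow(U, 2)))) = Add(2, K, Mul(K, Pow(U, 2))))
Z = -297 (Z = Add(-3, Add(2, -8, Mul(-8, Pow(6, 2)))) = Add(-3, Add(2, -8, Mul(-8, 36))) = Add(-3, Add(2, -8, -288)) = Add(-3, -294) = -297)
Add(Mul(-75, Add(59, -67)), Z) = Add(Mul(-75, Add(59, -67)), -297) = Add(Mul(-75, -8), -297) = Add(600, -297) = 303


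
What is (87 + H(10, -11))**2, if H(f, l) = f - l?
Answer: 11664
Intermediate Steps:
(87 + H(10, -11))**2 = (87 + (10 - 1*(-11)))**2 = (87 + (10 + 11))**2 = (87 + 21)**2 = 108**2 = 11664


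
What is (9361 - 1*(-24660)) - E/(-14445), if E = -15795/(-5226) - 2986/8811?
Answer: 580222576342861/17054835930 ≈ 34021.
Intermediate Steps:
E = 3168331/1180674 (E = -15795*(-1/5226) - 2986*1/8811 = 405/134 - 2986/8811 = 3168331/1180674 ≈ 2.6835)
(9361 - 1*(-24660)) - E/(-14445) = (9361 - 1*(-24660)) - 3168331/(1180674*(-14445)) = (9361 + 24660) - 3168331*(-1)/(1180674*14445) = 34021 - 1*(-3168331/17054835930) = 34021 + 3168331/17054835930 = 580222576342861/17054835930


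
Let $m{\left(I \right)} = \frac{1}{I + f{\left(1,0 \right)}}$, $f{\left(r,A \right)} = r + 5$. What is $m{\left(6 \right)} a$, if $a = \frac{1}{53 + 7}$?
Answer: $\frac{1}{720} \approx 0.0013889$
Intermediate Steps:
$f{\left(r,A \right)} = 5 + r$
$m{\left(I \right)} = \frac{1}{6 + I}$ ($m{\left(I \right)} = \frac{1}{I + \left(5 + 1\right)} = \frac{1}{I + 6} = \frac{1}{6 + I}$)
$a = \frac{1}{60} \approx 0.016667$
$m{\left(6 \right)} a = \frac{1}{6 + 6} \cdot \frac{1}{60} = \frac{1}{12} \cdot \frac{1}{60} = \frac{1}{720}$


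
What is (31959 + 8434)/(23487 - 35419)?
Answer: -40393/11932 ≈ -3.3853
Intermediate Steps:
(31959 + 8434)/(23487 - 35419) = 40393/(-11932) = 40393*(-1/11932) = -40393/11932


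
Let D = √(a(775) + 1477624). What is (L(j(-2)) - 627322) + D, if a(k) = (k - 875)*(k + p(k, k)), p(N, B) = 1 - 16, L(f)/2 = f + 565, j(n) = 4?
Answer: -626184 + 18*√4326 ≈ -6.2500e+5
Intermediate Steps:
L(f) = 1130 + 2*f (L(f) = 2*(f + 565) = 2*(565 + f) = 1130 + 2*f)
p(N, B) = -15
a(k) = (-875 + k)*(-15 + k) (a(k) = (k - 875)*(k - 15) = (-875 + k)*(-15 + k))
D = 18*√4326 (D = √((13125 + 775² - 890*775) + 1477624) = √((13125 + 600625 - 689750) + 1477624) = √(-76000 + 1477624) = √1401624 = 18*√4326 ≈ 1183.9)
(L(j(-2)) - 627322) + D = ((1130 + 2*4) - 627322) + 18*√4326 = ((1130 + 8) - 627322) + 18*√4326 = (1138 - 627322) + 18*√4326 = -626184 + 18*√4326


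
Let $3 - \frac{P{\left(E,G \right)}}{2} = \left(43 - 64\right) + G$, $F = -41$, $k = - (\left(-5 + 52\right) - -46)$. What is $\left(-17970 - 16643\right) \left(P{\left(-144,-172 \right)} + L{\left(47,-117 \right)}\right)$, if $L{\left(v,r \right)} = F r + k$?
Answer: $-176387848$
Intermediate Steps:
$k = -93$ ($k = - (47 + 46) = \left(-1\right) 93 = -93$)
$P{\left(E,G \right)} = 48 - 2 G$ ($P{\left(E,G \right)} = 6 - 2 \left(\left(43 - 64\right) + G\right) = 6 - 2 \left(-21 + G\right) = 6 - \left(-42 + 2 G\right) = 48 - 2 G$)
$L{\left(v,r \right)} = -93 - 41 r$ ($L{\left(v,r \right)} = - 41 r - 93 = -93 - 41 r$)
$\left(-17970 - 16643\right) \left(P{\left(-144,-172 \right)} + L{\left(47,-117 \right)}\right) = \left(-17970 - 16643\right) \left(\left(48 - -344\right) - -4704\right) = - 34613 \left(\left(48 + 344\right) + \left(-93 + 4797\right)\right) = - 34613 \left(392 + 4704\right) = \left(-34613\right) 5096 = -176387848$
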